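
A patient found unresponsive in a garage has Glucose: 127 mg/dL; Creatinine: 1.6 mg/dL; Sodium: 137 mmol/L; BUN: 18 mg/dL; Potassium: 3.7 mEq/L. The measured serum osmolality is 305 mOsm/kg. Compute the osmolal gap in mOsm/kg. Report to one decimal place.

Calculated osmolality = 2·Na + glucose/18 + BUN/2.8
= 2·137 + 127/18 + 18/2.8
= 274 + 7.06 + 6.43
= 287.49 mOsm/kg ≈ 287.5 mOsm/kg
Osmolar gap = measured − calculated = 305 − 287.5 = 17.5 mOsm/kg

17.5 mOsm/kg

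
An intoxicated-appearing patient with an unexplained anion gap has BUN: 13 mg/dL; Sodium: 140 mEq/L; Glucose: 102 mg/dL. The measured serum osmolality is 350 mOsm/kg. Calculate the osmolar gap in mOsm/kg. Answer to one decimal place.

Calculated osmolality = 2·Na + glucose/18 + BUN/2.8
= 2·140 + 102/18 + 13/2.8
= 280 + 5.67 + 4.64
= 290.31 mOsm/kg ≈ 290.3 mOsm/kg
Osmolar gap = measured − calculated = 350 − 290.3 = 59.7 mOsm/kg

59.7 mOsm/kg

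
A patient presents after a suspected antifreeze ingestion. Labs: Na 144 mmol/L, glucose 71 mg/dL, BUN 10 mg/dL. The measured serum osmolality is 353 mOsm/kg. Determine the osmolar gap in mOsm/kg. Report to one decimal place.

57.5 mOsm/kg

Calculated osmolality = 2·Na + glucose/18 + BUN/2.8
= 2·144 + 71/18 + 10/2.8
= 288 + 3.94 + 3.57
= 295.51 mOsm/kg ≈ 295.5 mOsm/kg
Osmolar gap = measured − calculated = 353 − 295.5 = 57.5 mOsm/kg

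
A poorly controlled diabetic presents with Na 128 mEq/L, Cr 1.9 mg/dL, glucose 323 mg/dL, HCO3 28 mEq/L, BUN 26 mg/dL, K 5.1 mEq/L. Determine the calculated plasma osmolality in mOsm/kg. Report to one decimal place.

283.2 mOsm/kg

Calculated osmolality = 2·Na + glucose/18 + BUN/2.8
= 2·128 + 323/18 + 26/2.8
= 256 + 17.94 + 9.29
= 283.23 mOsm/kg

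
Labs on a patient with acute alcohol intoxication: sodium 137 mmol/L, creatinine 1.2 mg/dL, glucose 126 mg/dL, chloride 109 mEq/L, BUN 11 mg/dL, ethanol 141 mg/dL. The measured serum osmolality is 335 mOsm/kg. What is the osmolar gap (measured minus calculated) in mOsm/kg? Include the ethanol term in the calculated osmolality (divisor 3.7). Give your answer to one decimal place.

Calculated osmolality = 2·Na + glucose/18 + BUN/2.8 + ethanol/3.7
= 2·137 + 126/18 + 11/2.8 + 141/3.7
= 274 + 7 + 3.93 + 38.11
= 323.04 mOsm/kg ≈ 323.0 mOsm/kg
Osmolar gap = measured − calculated = 335 − 323.0 = 12.0 mOsm/kg

12.0 mOsm/kg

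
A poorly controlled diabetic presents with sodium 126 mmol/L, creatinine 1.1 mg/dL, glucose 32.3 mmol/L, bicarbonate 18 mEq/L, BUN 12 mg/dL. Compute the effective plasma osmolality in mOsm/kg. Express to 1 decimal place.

Effective osmolality excludes urea (freely permeant across cell membranes):
2·Na + glucose
= 2·126 + 32.3
= 252 + 32.3
= 284.3 mOsm/kg

284.3 mOsm/kg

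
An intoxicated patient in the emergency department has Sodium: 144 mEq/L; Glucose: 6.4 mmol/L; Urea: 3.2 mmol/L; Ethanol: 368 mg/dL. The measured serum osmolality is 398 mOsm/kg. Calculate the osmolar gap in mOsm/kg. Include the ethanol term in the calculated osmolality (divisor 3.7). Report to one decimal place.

Calculated osmolality = 2·Na + glucose + urea + ethanol/3.7
= 2·144 + 6.4 + 3.2 + 368/3.7
= 288 + 6.40 + 3.20 + 99.46
= 397.06 mOsm/kg ≈ 397.1 mOsm/kg
Osmolar gap = measured − calculated = 398 − 397.1 = 0.9 mOsm/kg

0.9 mOsm/kg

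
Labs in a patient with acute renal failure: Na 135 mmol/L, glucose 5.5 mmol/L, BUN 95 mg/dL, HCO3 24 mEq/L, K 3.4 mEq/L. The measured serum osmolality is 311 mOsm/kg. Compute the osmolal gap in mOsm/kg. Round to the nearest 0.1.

Calculated osmolality = 2·Na + glucose + BUN/2.8
= 2·135 + 5.5 + 95/2.8
= 270 + 5.50 + 33.93
= 309.43 mOsm/kg ≈ 309.4 mOsm/kg
Osmolar gap = measured − calculated = 311 − 309.4 = 1.6 mOsm/kg

1.6 mOsm/kg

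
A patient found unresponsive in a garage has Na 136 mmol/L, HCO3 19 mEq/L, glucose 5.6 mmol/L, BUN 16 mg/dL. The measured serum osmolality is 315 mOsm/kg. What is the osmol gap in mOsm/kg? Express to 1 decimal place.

Calculated osmolality = 2·Na + glucose + BUN/2.8
= 2·136 + 5.6 + 16/2.8
= 272 + 5.60 + 5.71
= 283.31 mOsm/kg ≈ 283.3 mOsm/kg
Osmolar gap = measured − calculated = 315 − 283.3 = 31.7 mOsm/kg

31.7 mOsm/kg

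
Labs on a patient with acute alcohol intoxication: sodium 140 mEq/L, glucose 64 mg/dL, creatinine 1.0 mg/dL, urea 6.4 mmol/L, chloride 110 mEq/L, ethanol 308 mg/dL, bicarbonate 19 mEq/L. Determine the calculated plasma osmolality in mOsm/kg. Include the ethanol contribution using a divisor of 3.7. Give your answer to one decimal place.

373.2 mOsm/kg

Calculated osmolality = 2·Na + glucose/18 + urea + ethanol/3.7
= 2·140 + 64/18 + 6.4 + 308/3.7
= 280 + 3.56 + 6.40 + 83.24
= 373.2 mOsm/kg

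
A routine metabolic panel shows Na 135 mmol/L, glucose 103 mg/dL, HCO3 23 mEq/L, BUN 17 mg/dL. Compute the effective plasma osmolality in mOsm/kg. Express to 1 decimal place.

Effective osmolality excludes urea (freely permeant across cell membranes):
2·Na + glucose/18
= 2·135 + 103/18
= 270 + 5.72
= 275.72 mOsm/kg

275.7 mOsm/kg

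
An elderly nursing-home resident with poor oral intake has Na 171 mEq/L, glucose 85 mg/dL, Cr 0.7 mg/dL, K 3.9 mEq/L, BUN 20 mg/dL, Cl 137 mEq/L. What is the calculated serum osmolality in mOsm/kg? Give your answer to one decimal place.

353.9 mOsm/kg

Calculated osmolality = 2·Na + glucose/18 + BUN/2.8
= 2·171 + 85/18 + 20/2.8
= 342 + 4.72 + 7.14
= 353.86 mOsm/kg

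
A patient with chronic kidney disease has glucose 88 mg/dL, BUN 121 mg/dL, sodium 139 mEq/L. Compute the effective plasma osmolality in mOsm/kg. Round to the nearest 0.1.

Effective osmolality excludes urea (freely permeant across cell membranes):
2·Na + glucose/18
= 2·139 + 88/18
= 278 + 4.89
= 282.89 mOsm/kg

282.9 mOsm/kg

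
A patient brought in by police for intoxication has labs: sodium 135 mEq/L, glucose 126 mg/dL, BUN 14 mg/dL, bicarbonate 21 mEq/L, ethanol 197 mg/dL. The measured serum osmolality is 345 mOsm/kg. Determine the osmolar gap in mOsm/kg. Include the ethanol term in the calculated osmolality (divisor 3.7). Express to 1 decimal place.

9.8 mOsm/kg

Calculated osmolality = 2·Na + glucose/18 + BUN/2.8 + ethanol/3.7
= 2·135 + 126/18 + 14/2.8 + 197/3.7
= 270 + 7 + 5 + 53.24
= 335.24 mOsm/kg ≈ 335.2 mOsm/kg
Osmolar gap = measured − calculated = 345 − 335.2 = 9.8 mOsm/kg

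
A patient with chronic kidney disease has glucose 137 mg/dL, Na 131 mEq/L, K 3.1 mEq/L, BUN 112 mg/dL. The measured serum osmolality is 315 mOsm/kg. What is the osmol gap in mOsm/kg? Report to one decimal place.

Calculated osmolality = 2·Na + glucose/18 + BUN/2.8
= 2·131 + 137/18 + 112/2.8
= 262 + 7.61 + 40
= 309.61 mOsm/kg ≈ 309.6 mOsm/kg
Osmolar gap = measured − calculated = 315 − 309.6 = 5.4 mOsm/kg

5.4 mOsm/kg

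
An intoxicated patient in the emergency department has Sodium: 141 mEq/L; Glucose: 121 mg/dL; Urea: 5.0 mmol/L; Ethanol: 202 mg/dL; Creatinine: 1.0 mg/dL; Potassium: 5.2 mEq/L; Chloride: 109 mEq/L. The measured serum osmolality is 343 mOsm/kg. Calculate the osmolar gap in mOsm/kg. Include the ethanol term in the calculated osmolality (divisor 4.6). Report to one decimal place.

Calculated osmolality = 2·Na + glucose/18 + urea + ethanol/4.6
= 2·141 + 121/18 + 5 + 202/4.6
= 282 + 6.72 + 5 + 43.91
= 337.63 mOsm/kg ≈ 337.6 mOsm/kg
Osmolar gap = measured − calculated = 343 − 337.6 = 5.4 mOsm/kg

5.4 mOsm/kg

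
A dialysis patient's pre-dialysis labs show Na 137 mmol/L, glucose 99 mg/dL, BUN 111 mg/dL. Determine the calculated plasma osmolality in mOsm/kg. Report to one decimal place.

Calculated osmolality = 2·Na + glucose/18 + BUN/2.8
= 2·137 + 99/18 + 111/2.8
= 274 + 5.50 + 39.64
= 319.14 mOsm/kg

319.1 mOsm/kg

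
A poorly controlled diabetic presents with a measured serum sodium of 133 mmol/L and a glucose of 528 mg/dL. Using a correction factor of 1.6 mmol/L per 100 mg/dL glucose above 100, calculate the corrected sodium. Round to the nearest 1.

Corrected Na = measured Na + 1.6 · (glucose − 100)/100
= 133 + 1.6 · (528 − 100)/100
= 133 + 6.8
= 139.8 mmol/L

140 mmol/L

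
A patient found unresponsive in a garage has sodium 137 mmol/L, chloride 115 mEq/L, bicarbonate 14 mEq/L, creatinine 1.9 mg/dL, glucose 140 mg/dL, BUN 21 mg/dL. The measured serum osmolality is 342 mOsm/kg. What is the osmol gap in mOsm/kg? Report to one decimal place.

52.7 mOsm/kg

Calculated osmolality = 2·Na + glucose/18 + BUN/2.8
= 2·137 + 140/18 + 21/2.8
= 274 + 7.78 + 7.50
= 289.28 mOsm/kg ≈ 289.3 mOsm/kg
Osmolar gap = measured − calculated = 342 − 289.3 = 52.7 mOsm/kg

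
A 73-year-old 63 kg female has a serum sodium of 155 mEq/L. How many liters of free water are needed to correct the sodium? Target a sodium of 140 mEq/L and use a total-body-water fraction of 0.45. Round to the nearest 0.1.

3.0 L

TBW = 0.45 · 63 = 28.35 L
Free water deficit = TBW · (Na/140 − 1)
= 28.35 · (155/140 − 1)
= 28.35 · 0.1071
= 3.04 L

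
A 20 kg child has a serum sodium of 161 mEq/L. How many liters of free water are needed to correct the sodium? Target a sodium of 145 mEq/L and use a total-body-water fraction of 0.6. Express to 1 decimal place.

TBW = 0.6 · 20 = 12 L
Free water deficit = TBW · (Na/145 − 1)
= 12 · (161/145 − 1)
= 12 · 0.1103
= 1.32 L

1.3 L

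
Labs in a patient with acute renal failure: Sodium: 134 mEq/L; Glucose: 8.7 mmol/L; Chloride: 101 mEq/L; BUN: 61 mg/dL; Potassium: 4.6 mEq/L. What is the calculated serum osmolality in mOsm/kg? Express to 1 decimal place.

Calculated osmolality = 2·Na + glucose + BUN/2.8
= 2·134 + 8.7 + 61/2.8
= 268 + 8.70 + 21.79
= 298.49 mOsm/kg

298.5 mOsm/kg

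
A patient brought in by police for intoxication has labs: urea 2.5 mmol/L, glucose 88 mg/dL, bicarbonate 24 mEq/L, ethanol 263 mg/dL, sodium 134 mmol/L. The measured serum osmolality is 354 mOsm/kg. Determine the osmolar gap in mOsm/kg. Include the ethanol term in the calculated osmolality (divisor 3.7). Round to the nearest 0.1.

Calculated osmolality = 2·Na + glucose/18 + urea + ethanol/3.7
= 2·134 + 88/18 + 2.5 + 263/3.7
= 268 + 4.89 + 2.50 + 71.08
= 346.47 mOsm/kg ≈ 346.5 mOsm/kg
Osmolar gap = measured − calculated = 354 − 346.5 = 7.5 mOsm/kg

7.5 mOsm/kg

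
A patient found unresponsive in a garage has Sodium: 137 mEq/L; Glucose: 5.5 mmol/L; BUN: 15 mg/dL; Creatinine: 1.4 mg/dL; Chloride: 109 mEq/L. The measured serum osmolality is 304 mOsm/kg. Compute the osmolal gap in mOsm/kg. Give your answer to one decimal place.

Calculated osmolality = 2·Na + glucose + BUN/2.8
= 2·137 + 5.5 + 15/2.8
= 274 + 5.50 + 5.36
= 284.86 mOsm/kg ≈ 284.9 mOsm/kg
Osmolar gap = measured − calculated = 304 − 284.9 = 19.1 mOsm/kg

19.1 mOsm/kg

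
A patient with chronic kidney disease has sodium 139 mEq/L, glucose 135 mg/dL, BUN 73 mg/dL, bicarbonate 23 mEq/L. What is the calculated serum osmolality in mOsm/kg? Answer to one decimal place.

Calculated osmolality = 2·Na + glucose/18 + BUN/2.8
= 2·139 + 135/18 + 73/2.8
= 278 + 7.50 + 26.07
= 311.57 mOsm/kg

311.6 mOsm/kg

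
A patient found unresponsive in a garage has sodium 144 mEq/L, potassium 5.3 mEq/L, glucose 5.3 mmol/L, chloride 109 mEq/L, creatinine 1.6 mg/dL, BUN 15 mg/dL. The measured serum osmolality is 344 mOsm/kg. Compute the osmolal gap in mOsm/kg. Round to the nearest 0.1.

45.3 mOsm/kg

Calculated osmolality = 2·Na + glucose + BUN/2.8
= 2·144 + 5.3 + 15/2.8
= 288 + 5.30 + 5.36
= 298.66 mOsm/kg ≈ 298.7 mOsm/kg
Osmolar gap = measured − calculated = 344 − 298.7 = 45.3 mOsm/kg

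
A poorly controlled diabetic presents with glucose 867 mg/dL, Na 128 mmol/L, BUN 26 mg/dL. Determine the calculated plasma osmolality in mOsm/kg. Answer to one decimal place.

313.5 mOsm/kg

Calculated osmolality = 2·Na + glucose/18 + BUN/2.8
= 2·128 + 867/18 + 26/2.8
= 256 + 48.17 + 9.29
= 313.46 mOsm/kg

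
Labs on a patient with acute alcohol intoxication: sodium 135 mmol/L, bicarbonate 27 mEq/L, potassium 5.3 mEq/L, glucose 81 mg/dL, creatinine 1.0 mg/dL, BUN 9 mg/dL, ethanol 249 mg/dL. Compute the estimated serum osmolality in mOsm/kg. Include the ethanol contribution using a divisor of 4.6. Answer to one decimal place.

Calculated osmolality = 2·Na + glucose/18 + BUN/2.8 + ethanol/4.6
= 2·135 + 81/18 + 9/2.8 + 249/4.6
= 270 + 4.50 + 3.21 + 54.13
= 331.84 mOsm/kg

331.8 mOsm/kg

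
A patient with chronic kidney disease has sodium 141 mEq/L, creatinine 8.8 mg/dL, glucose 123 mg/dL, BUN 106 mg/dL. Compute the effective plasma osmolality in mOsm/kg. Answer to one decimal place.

Effective osmolality excludes urea (freely permeant across cell membranes):
2·Na + glucose/18
= 2·141 + 123/18
= 282 + 6.83
= 288.83 mOsm/kg

288.8 mOsm/kg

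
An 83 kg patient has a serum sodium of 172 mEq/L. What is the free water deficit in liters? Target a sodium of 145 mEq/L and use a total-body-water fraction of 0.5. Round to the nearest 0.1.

7.7 L

TBW = 0.5 · 83 = 41.5 L
Free water deficit = TBW · (Na/145 − 1)
= 41.5 · (172/145 − 1)
= 41.5 · 0.1862
= 7.73 L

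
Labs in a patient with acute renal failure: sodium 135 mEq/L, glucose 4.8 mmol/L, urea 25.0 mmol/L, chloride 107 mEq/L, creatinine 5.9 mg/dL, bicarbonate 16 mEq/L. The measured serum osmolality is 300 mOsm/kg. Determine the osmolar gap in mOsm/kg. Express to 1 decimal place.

0.2 mOsm/kg

Calculated osmolality = 2·Na + glucose + urea
= 2·135 + 4.8 + 25
= 270 + 4.80 + 25
= 299.8 mOsm/kg ≈ 299.8 mOsm/kg
Osmolar gap = measured − calculated = 300 − 299.8 = 0.2 mOsm/kg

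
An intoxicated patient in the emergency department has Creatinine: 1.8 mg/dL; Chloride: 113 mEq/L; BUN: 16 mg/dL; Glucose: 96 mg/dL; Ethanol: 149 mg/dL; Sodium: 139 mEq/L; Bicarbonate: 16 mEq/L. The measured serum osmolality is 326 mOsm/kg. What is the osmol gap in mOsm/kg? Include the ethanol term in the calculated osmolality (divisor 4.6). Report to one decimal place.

Calculated osmolality = 2·Na + glucose/18 + BUN/2.8 + ethanol/4.6
= 2·139 + 96/18 + 16/2.8 + 149/4.6
= 278 + 5.33 + 5.71 + 32.39
= 321.43 mOsm/kg ≈ 321.4 mOsm/kg
Osmolar gap = measured − calculated = 326 − 321.4 = 4.6 mOsm/kg

4.6 mOsm/kg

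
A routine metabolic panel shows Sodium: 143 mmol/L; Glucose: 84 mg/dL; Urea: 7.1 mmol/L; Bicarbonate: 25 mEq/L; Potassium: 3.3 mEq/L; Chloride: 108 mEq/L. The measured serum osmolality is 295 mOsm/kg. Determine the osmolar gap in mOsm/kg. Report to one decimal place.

Calculated osmolality = 2·Na + glucose/18 + urea
= 2·143 + 84/18 + 7.1
= 286 + 4.67 + 7.10
= 297.77 mOsm/kg ≈ 297.8 mOsm/kg
Osmolar gap = measured − calculated = 295 − 297.8 = -2.8 mOsm/kg

-2.8 mOsm/kg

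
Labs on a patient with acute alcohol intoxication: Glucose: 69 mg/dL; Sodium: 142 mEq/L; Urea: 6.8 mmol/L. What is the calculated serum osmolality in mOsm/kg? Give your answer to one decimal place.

294.6 mOsm/kg

Calculated osmolality = 2·Na + glucose/18 + urea
= 2·142 + 69/18 + 6.8
= 284 + 3.83 + 6.80
= 294.63 mOsm/kg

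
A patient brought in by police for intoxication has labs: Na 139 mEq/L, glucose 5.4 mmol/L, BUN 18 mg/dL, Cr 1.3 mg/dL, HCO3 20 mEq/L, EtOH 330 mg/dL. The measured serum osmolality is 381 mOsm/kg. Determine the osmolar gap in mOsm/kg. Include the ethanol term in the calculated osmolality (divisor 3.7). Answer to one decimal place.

Calculated osmolality = 2·Na + glucose + BUN/2.8 + ethanol/3.7
= 2·139 + 5.4 + 18/2.8 + 330/3.7
= 278 + 5.40 + 6.43 + 89.19
= 379.02 mOsm/kg ≈ 379.0 mOsm/kg
Osmolar gap = measured − calculated = 381 − 379.0 = 2.0 mOsm/kg

2.0 mOsm/kg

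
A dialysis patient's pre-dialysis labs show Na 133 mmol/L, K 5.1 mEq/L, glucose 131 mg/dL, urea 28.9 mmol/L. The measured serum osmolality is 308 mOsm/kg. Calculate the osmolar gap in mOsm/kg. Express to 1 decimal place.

5.8 mOsm/kg

Calculated osmolality = 2·Na + glucose/18 + urea
= 2·133 + 131/18 + 28.9
= 266 + 7.28 + 28.90
= 302.18 mOsm/kg ≈ 302.2 mOsm/kg
Osmolar gap = measured − calculated = 308 − 302.2 = 5.8 mOsm/kg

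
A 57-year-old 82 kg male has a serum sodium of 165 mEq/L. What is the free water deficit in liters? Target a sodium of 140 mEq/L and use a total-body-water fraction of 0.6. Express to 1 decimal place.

TBW = 0.6 · 82 = 49.2 L
Free water deficit = TBW · (Na/140 − 1)
= 49.2 · (165/140 − 1)
= 49.2 · 0.1786
= 8.79 L

8.8 L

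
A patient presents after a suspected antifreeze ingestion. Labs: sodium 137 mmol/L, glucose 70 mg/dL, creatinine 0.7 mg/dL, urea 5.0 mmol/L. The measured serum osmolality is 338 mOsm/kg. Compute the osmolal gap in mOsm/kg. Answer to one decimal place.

Calculated osmolality = 2·Na + glucose/18 + urea
= 2·137 + 70/18 + 5
= 274 + 3.89 + 5
= 282.89 mOsm/kg ≈ 282.9 mOsm/kg
Osmolar gap = measured − calculated = 338 − 282.9 = 55.1 mOsm/kg

55.1 mOsm/kg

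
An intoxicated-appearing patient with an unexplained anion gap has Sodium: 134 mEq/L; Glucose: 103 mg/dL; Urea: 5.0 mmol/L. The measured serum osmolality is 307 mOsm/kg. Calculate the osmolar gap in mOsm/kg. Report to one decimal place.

28.3 mOsm/kg

Calculated osmolality = 2·Na + glucose/18 + urea
= 2·134 + 103/18 + 5
= 268 + 5.72 + 5
= 278.72 mOsm/kg ≈ 278.7 mOsm/kg
Osmolar gap = measured − calculated = 307 − 278.7 = 28.3 mOsm/kg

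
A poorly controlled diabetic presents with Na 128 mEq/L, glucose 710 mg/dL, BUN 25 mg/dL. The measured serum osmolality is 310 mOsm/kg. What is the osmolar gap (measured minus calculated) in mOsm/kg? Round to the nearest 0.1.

Calculated osmolality = 2·Na + glucose/18 + BUN/2.8
= 2·128 + 710/18 + 25/2.8
= 256 + 39.44 + 8.93
= 304.37 mOsm/kg ≈ 304.4 mOsm/kg
Osmolar gap = measured − calculated = 310 − 304.4 = 5.6 mOsm/kg

5.6 mOsm/kg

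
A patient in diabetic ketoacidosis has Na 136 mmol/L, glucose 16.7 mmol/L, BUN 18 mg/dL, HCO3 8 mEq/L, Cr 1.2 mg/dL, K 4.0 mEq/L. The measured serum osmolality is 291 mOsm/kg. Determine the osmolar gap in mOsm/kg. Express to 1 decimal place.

-4.1 mOsm/kg

Calculated osmolality = 2·Na + glucose + BUN/2.8
= 2·136 + 16.7 + 18/2.8
= 272 + 16.70 + 6.43
= 295.13 mOsm/kg ≈ 295.1 mOsm/kg
Osmolar gap = measured − calculated = 291 − 295.1 = -4.1 mOsm/kg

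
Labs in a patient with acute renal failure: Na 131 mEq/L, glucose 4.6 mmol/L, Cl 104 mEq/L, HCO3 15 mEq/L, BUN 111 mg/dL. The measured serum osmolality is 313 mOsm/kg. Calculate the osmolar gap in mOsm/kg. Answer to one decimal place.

Calculated osmolality = 2·Na + glucose + BUN/2.8
= 2·131 + 4.6 + 111/2.8
= 262 + 4.60 + 39.64
= 306.24 mOsm/kg ≈ 306.2 mOsm/kg
Osmolar gap = measured − calculated = 313 − 306.2 = 6.8 mOsm/kg

6.8 mOsm/kg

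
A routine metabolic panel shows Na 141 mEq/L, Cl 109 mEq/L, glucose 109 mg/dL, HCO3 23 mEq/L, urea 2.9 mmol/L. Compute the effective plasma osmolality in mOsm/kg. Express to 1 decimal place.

Effective osmolality excludes urea (freely permeant across cell membranes):
2·Na + glucose/18
= 2·141 + 109/18
= 282 + 6.06
= 288.06 mOsm/kg

288.1 mOsm/kg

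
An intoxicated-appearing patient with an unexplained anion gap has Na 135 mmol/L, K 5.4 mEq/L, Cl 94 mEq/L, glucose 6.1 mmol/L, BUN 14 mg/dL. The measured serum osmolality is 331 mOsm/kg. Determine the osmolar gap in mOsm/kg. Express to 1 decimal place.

Calculated osmolality = 2·Na + glucose + BUN/2.8
= 2·135 + 6.1 + 14/2.8
= 270 + 6.10 + 5
= 281.1 mOsm/kg ≈ 281.1 mOsm/kg
Osmolar gap = measured − calculated = 331 − 281.1 = 49.9 mOsm/kg

49.9 mOsm/kg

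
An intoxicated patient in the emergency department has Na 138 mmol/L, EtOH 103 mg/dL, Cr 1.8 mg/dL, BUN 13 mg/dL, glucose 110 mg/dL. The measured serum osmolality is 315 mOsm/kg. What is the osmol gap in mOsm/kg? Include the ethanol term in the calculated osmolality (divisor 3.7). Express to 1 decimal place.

Calculated osmolality = 2·Na + glucose/18 + BUN/2.8 + ethanol/3.7
= 2·138 + 110/18 + 13/2.8 + 103/3.7
= 276 + 6.11 + 4.64 + 27.84
= 314.59 mOsm/kg ≈ 314.6 mOsm/kg
Osmolar gap = measured − calculated = 315 − 314.6 = 0.4 mOsm/kg

0.4 mOsm/kg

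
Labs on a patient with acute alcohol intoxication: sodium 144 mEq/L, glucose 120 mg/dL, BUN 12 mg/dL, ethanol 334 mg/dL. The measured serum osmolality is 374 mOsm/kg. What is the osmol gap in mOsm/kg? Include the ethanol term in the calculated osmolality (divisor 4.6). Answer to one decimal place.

2.4 mOsm/kg

Calculated osmolality = 2·Na + glucose/18 + BUN/2.8 + ethanol/4.6
= 2·144 + 120/18 + 12/2.8 + 334/4.6
= 288 + 6.67 + 4.29 + 72.61
= 371.57 mOsm/kg ≈ 371.6 mOsm/kg
Osmolar gap = measured − calculated = 374 − 371.6 = 2.4 mOsm/kg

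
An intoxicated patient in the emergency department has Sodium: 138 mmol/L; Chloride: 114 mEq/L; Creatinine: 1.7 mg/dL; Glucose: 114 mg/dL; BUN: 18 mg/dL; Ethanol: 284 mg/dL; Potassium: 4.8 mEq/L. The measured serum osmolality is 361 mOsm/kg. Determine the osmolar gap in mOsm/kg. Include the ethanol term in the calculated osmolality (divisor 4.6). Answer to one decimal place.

10.5 mOsm/kg

Calculated osmolality = 2·Na + glucose/18 + BUN/2.8 + ethanol/4.6
= 2·138 + 114/18 + 18/2.8 + 284/4.6
= 276 + 6.33 + 6.43 + 61.74
= 350.5 mOsm/kg ≈ 350.5 mOsm/kg
Osmolar gap = measured − calculated = 361 − 350.5 = 10.5 mOsm/kg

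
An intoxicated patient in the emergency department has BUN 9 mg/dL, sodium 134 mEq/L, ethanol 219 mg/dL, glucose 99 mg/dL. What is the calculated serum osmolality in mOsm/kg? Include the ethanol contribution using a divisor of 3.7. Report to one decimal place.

335.9 mOsm/kg

Calculated osmolality = 2·Na + glucose/18 + BUN/2.8 + ethanol/3.7
= 2·134 + 99/18 + 9/2.8 + 219/3.7
= 268 + 5.50 + 3.21 + 59.19
= 335.9 mOsm/kg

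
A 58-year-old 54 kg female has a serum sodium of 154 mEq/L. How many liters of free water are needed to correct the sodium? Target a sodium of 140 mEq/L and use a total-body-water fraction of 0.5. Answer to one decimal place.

TBW = 0.5 · 54 = 27 L
Free water deficit = TBW · (Na/140 − 1)
= 27 · (154/140 − 1)
= 27 · 0.1
= 2.7 L

2.7 L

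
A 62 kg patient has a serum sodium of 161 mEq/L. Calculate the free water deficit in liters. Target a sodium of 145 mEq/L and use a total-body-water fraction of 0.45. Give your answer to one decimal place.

TBW = 0.45 · 62 = 27.9 L
Free water deficit = TBW · (Na/145 − 1)
= 27.9 · (161/145 − 1)
= 27.9 · 0.1103
= 3.08 L

3.1 L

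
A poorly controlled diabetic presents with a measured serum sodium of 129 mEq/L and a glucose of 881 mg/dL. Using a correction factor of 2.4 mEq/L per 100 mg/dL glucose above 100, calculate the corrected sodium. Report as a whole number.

148 mEq/L

Corrected Na = measured Na + 2.4 · (glucose − 100)/100
= 129 + 2.4 · (881 − 100)/100
= 129 + 18.7
= 147.7 mEq/L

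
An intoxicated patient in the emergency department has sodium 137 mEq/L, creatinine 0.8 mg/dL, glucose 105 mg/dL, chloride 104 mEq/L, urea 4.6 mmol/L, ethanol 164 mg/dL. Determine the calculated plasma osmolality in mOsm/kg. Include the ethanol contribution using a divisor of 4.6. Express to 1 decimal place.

Calculated osmolality = 2·Na + glucose/18 + urea + ethanol/4.6
= 2·137 + 105/18 + 4.6 + 164/4.6
= 274 + 5.83 + 4.60 + 35.65
= 320.08 mOsm/kg

320.1 mOsm/kg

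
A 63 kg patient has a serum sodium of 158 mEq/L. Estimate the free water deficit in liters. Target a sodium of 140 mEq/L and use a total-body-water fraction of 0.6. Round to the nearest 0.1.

TBW = 0.6 · 63 = 37.8 L
Free water deficit = TBW · (Na/140 − 1)
= 37.8 · (158/140 − 1)
= 37.8 · 0.1286
= 4.86 L

4.9 L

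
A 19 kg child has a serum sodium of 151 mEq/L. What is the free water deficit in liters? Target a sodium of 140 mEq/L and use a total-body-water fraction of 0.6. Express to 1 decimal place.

TBW = 0.6 · 19 = 11.4 L
Free water deficit = TBW · (Na/140 − 1)
= 11.4 · (151/140 − 1)
= 11.4 · 0.0786
= 0.9 L

0.9 L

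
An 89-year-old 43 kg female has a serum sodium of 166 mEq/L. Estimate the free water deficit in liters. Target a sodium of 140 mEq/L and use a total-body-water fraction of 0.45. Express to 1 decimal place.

TBW = 0.45 · 43 = 19.35 L
Free water deficit = TBW · (Na/140 − 1)
= 19.35 · (166/140 − 1)
= 19.35 · 0.1857
= 3.59 L

3.6 L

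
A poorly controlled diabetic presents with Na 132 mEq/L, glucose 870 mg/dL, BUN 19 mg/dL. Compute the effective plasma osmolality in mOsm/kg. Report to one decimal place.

Effective osmolality excludes urea (freely permeant across cell membranes):
2·Na + glucose/18
= 2·132 + 870/18
= 264 + 48.33
= 312.33 mOsm/kg

312.3 mOsm/kg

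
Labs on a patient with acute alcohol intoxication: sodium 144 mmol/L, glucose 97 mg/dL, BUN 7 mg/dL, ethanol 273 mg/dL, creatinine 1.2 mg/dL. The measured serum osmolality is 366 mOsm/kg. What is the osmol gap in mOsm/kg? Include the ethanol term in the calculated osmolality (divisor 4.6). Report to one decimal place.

10.8 mOsm/kg

Calculated osmolality = 2·Na + glucose/18 + BUN/2.8 + ethanol/4.6
= 2·144 + 97/18 + 7/2.8 + 273/4.6
= 288 + 5.39 + 2.50 + 59.35
= 355.24 mOsm/kg ≈ 355.2 mOsm/kg
Osmolar gap = measured − calculated = 366 − 355.2 = 10.8 mOsm/kg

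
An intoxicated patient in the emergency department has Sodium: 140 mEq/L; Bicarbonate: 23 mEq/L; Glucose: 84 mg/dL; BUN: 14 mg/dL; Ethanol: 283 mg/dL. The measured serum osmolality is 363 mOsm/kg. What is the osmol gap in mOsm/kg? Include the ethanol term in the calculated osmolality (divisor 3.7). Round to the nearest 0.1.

Calculated osmolality = 2·Na + glucose/18 + BUN/2.8 + ethanol/3.7
= 2·140 + 84/18 + 14/2.8 + 283/3.7
= 280 + 4.67 + 5 + 76.49
= 366.16 mOsm/kg ≈ 366.2 mOsm/kg
Osmolar gap = measured − calculated = 363 − 366.2 = -3.2 mOsm/kg

-3.2 mOsm/kg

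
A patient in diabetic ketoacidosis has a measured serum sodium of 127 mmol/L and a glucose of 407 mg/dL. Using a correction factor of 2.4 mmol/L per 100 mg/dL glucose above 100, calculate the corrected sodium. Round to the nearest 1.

134 mmol/L

Corrected Na = measured Na + 2.4 · (glucose − 100)/100
= 127 + 2.4 · (407 − 100)/100
= 127 + 7.4
= 134.4 mmol/L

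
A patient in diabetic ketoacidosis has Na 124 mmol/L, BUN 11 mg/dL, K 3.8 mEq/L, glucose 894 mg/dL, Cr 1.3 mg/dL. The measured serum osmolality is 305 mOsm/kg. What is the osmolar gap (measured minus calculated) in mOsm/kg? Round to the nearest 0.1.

3.4 mOsm/kg

Calculated osmolality = 2·Na + glucose/18 + BUN/2.8
= 2·124 + 894/18 + 11/2.8
= 248 + 49.67 + 3.93
= 301.6 mOsm/kg ≈ 301.6 mOsm/kg
Osmolar gap = measured − calculated = 305 − 301.6 = 3.4 mOsm/kg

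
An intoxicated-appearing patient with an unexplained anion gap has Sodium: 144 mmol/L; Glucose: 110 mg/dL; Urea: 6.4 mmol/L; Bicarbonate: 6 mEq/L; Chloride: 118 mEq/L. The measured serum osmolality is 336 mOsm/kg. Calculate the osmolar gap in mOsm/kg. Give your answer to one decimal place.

Calculated osmolality = 2·Na + glucose/18 + urea
= 2·144 + 110/18 + 6.4
= 288 + 6.11 + 6.40
= 300.51 mOsm/kg ≈ 300.5 mOsm/kg
Osmolar gap = measured − calculated = 336 − 300.5 = 35.5 mOsm/kg

35.5 mOsm/kg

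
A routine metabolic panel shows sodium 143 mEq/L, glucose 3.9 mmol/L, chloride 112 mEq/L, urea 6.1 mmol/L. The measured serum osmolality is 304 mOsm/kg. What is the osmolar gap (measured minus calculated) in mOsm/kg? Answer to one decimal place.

Calculated osmolality = 2·Na + glucose + urea
= 2·143 + 3.9 + 6.1
= 286 + 3.90 + 6.10
= 296 mOsm/kg ≈ 296.0 mOsm/kg
Osmolar gap = measured − calculated = 304 − 296.0 = 8.0 mOsm/kg

8.0 mOsm/kg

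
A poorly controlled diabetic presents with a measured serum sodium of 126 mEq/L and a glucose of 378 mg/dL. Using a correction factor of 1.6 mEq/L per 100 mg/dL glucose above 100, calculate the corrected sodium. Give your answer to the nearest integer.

130 mEq/L

Corrected Na = measured Na + 1.6 · (glucose − 100)/100
= 126 + 1.6 · (378 − 100)/100
= 126 + 4.4
= 130.4 mEq/L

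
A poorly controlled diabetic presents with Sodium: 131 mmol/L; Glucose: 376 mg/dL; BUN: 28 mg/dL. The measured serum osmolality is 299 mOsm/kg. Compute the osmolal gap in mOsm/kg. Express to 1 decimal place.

6.1 mOsm/kg

Calculated osmolality = 2·Na + glucose/18 + BUN/2.8
= 2·131 + 376/18 + 28/2.8
= 262 + 20.89 + 10
= 292.89 mOsm/kg ≈ 292.9 mOsm/kg
Osmolar gap = measured − calculated = 299 − 292.9 = 6.1 mOsm/kg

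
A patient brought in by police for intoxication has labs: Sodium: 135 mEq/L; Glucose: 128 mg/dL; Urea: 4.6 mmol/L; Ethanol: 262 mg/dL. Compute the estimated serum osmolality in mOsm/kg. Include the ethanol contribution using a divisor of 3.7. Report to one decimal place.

352.5 mOsm/kg

Calculated osmolality = 2·Na + glucose/18 + urea + ethanol/3.7
= 2·135 + 128/18 + 4.6 + 262/3.7
= 270 + 7.11 + 4.60 + 70.81
= 352.52 mOsm/kg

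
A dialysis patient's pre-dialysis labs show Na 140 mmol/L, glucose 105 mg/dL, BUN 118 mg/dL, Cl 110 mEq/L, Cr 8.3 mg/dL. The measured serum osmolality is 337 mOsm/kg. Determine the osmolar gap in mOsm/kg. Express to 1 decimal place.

9.0 mOsm/kg

Calculated osmolality = 2·Na + glucose/18 + BUN/2.8
= 2·140 + 105/18 + 118/2.8
= 280 + 5.83 + 42.14
= 327.97 mOsm/kg ≈ 328.0 mOsm/kg
Osmolar gap = measured − calculated = 337 − 328.0 = 9.0 mOsm/kg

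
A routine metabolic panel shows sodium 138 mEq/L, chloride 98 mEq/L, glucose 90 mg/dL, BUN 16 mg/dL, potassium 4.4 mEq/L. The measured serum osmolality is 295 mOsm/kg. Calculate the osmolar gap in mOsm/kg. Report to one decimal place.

8.3 mOsm/kg

Calculated osmolality = 2·Na + glucose/18 + BUN/2.8
= 2·138 + 90/18 + 16/2.8
= 276 + 5 + 5.71
= 286.71 mOsm/kg ≈ 286.7 mOsm/kg
Osmolar gap = measured − calculated = 295 − 286.7 = 8.3 mOsm/kg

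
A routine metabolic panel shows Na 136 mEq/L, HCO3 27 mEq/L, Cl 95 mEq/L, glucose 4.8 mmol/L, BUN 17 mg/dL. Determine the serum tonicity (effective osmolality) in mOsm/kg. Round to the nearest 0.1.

276.8 mOsm/kg

Effective osmolality excludes urea (freely permeant across cell membranes):
2·Na + glucose
= 2·136 + 4.8
= 272 + 4.8
= 276.8 mOsm/kg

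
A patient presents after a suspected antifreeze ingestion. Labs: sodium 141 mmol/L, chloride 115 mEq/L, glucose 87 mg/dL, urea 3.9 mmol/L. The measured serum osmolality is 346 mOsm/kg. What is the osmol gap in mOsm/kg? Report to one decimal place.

Calculated osmolality = 2·Na + glucose/18 + urea
= 2·141 + 87/18 + 3.9
= 282 + 4.83 + 3.90
= 290.73 mOsm/kg ≈ 290.7 mOsm/kg
Osmolar gap = measured − calculated = 346 − 290.7 = 55.3 mOsm/kg

55.3 mOsm/kg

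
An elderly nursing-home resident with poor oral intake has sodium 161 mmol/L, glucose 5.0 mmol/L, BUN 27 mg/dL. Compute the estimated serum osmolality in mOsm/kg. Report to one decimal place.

Calculated osmolality = 2·Na + glucose + BUN/2.8
= 2·161 + 5 + 27/2.8
= 322 + 5 + 9.64
= 336.64 mOsm/kg

336.6 mOsm/kg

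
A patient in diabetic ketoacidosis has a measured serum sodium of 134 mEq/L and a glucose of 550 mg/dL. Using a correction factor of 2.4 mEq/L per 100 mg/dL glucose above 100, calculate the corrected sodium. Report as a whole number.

145 mEq/L

Corrected Na = measured Na + 2.4 · (glucose − 100)/100
= 134 + 2.4 · (550 − 100)/100
= 134 + 10.8
= 144.8 mEq/L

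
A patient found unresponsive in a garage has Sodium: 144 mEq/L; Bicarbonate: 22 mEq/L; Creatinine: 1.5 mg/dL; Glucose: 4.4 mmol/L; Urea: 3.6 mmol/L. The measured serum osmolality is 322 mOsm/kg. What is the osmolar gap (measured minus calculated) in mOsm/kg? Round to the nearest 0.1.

Calculated osmolality = 2·Na + glucose + urea
= 2·144 + 4.4 + 3.6
= 288 + 4.40 + 3.60
= 296 mOsm/kg ≈ 296.0 mOsm/kg
Osmolar gap = measured − calculated = 322 − 296.0 = 26.0 mOsm/kg

26.0 mOsm/kg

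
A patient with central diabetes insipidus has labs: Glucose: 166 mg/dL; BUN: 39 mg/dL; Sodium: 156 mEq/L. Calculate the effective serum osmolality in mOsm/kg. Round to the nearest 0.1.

321.2 mOsm/kg

Effective osmolality excludes urea (freely permeant across cell membranes):
2·Na + glucose/18
= 2·156 + 166/18
= 312 + 9.22
= 321.22 mOsm/kg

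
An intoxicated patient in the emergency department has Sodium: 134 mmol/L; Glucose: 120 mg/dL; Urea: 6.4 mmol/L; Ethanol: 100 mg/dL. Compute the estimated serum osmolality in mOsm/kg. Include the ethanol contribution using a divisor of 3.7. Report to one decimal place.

Calculated osmolality = 2·Na + glucose/18 + urea + ethanol/3.7
= 2·134 + 120/18 + 6.4 + 100/3.7
= 268 + 6.67 + 6.40 + 27.03
= 308.1 mOsm/kg

308.1 mOsm/kg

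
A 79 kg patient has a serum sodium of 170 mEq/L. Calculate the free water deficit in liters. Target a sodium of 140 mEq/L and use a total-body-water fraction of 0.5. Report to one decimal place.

8.5 L

TBW = 0.5 · 79 = 39.5 L
Free water deficit = TBW · (Na/140 − 1)
= 39.5 · (170/140 − 1)
= 39.5 · 0.2143
= 8.46 L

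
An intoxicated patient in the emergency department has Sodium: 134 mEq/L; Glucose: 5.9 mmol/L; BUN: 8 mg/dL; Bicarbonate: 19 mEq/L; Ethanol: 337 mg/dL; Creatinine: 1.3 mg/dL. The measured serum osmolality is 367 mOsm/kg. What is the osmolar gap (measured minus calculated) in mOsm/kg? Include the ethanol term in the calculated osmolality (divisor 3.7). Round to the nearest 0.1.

-0.8 mOsm/kg

Calculated osmolality = 2·Na + glucose + BUN/2.8 + ethanol/3.7
= 2·134 + 5.9 + 8/2.8 + 337/3.7
= 268 + 5.90 + 2.86 + 91.08
= 367.84 mOsm/kg ≈ 367.8 mOsm/kg
Osmolar gap = measured − calculated = 367 − 367.8 = -0.8 mOsm/kg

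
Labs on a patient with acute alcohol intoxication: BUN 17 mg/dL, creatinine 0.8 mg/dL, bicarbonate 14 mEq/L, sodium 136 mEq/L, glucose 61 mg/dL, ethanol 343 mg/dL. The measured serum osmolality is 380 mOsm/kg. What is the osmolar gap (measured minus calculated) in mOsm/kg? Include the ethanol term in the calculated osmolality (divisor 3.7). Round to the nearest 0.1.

5.8 mOsm/kg

Calculated osmolality = 2·Na + glucose/18 + BUN/2.8 + ethanol/3.7
= 2·136 + 61/18 + 17/2.8 + 343/3.7
= 272 + 3.39 + 6.07 + 92.70
= 374.16 mOsm/kg ≈ 374.2 mOsm/kg
Osmolar gap = measured − calculated = 380 − 374.2 = 5.8 mOsm/kg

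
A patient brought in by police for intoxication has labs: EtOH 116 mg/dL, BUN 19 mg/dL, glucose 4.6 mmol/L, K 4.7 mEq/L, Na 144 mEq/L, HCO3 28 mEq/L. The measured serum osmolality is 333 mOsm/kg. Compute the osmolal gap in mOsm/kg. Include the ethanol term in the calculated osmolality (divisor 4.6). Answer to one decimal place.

Calculated osmolality = 2·Na + glucose + BUN/2.8 + ethanol/4.6
= 2·144 + 4.6 + 19/2.8 + 116/4.6
= 288 + 4.60 + 6.79 + 25.22
= 324.61 mOsm/kg ≈ 324.6 mOsm/kg
Osmolar gap = measured − calculated = 333 − 324.6 = 8.4 mOsm/kg

8.4 mOsm/kg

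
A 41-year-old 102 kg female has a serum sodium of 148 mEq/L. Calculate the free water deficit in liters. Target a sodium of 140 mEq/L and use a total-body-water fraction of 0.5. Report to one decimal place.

2.9 L

TBW = 0.5 · 102 = 51 L
Free water deficit = TBW · (Na/140 − 1)
= 51 · (148/140 − 1)
= 51 · 0.0571
= 2.91 L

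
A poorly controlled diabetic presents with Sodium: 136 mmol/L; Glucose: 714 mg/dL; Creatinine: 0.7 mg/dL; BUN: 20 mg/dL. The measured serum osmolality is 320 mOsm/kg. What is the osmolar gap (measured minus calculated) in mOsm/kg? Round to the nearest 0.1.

1.2 mOsm/kg

Calculated osmolality = 2·Na + glucose/18 + BUN/2.8
= 2·136 + 714/18 + 20/2.8
= 272 + 39.67 + 7.14
= 318.81 mOsm/kg ≈ 318.8 mOsm/kg
Osmolar gap = measured − calculated = 320 − 318.8 = 1.2 mOsm/kg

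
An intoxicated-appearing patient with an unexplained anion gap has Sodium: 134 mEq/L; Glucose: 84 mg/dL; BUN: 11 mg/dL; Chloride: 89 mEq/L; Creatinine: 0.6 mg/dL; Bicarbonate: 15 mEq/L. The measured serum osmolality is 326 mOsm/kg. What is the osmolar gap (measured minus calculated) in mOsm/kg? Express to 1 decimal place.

Calculated osmolality = 2·Na + glucose/18 + BUN/2.8
= 2·134 + 84/18 + 11/2.8
= 268 + 4.67 + 3.93
= 276.6 mOsm/kg ≈ 276.6 mOsm/kg
Osmolar gap = measured − calculated = 326 − 276.6 = 49.4 mOsm/kg

49.4 mOsm/kg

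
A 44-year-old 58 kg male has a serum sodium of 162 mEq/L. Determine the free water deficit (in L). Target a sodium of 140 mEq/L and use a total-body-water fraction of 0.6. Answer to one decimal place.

TBW = 0.6 · 58 = 34.8 L
Free water deficit = TBW · (Na/140 − 1)
= 34.8 · (162/140 − 1)
= 34.8 · 0.1571
= 5.47 L

5.5 L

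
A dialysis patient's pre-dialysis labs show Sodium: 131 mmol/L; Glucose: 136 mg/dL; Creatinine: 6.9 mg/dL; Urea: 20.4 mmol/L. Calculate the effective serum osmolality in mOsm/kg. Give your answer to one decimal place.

269.6 mOsm/kg

Effective osmolality excludes urea (freely permeant across cell membranes):
2·Na + glucose/18
= 2·131 + 136/18
= 262 + 7.56
= 269.56 mOsm/kg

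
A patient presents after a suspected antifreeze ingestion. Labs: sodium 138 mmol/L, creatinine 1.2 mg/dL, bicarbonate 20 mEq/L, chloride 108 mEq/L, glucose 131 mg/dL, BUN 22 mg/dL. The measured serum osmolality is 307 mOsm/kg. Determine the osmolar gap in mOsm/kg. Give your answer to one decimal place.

15.9 mOsm/kg

Calculated osmolality = 2·Na + glucose/18 + BUN/2.8
= 2·138 + 131/18 + 22/2.8
= 276 + 7.28 + 7.86
= 291.14 mOsm/kg ≈ 291.1 mOsm/kg
Osmolar gap = measured − calculated = 307 − 291.1 = 15.9 mOsm/kg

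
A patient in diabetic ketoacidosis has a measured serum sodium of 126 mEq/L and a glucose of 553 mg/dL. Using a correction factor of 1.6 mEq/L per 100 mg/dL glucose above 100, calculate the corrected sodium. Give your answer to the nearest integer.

Corrected Na = measured Na + 1.6 · (glucose − 100)/100
= 126 + 1.6 · (553 − 100)/100
= 126 + 7.2
= 133.2 mEq/L

133 mEq/L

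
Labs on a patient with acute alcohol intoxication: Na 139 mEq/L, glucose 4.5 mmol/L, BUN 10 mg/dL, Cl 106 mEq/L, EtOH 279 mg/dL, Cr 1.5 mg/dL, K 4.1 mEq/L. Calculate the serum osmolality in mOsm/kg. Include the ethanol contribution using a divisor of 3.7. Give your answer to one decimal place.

361.5 mOsm/kg

Calculated osmolality = 2·Na + glucose + BUN/2.8 + ethanol/3.7
= 2·139 + 4.5 + 10/2.8 + 279/3.7
= 278 + 4.50 + 3.57 + 75.41
= 361.48 mOsm/kg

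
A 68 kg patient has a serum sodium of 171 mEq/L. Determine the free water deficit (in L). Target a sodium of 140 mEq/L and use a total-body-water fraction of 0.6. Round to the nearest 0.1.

9.0 L

TBW = 0.6 · 68 = 40.8 L
Free water deficit = TBW · (Na/140 − 1)
= 40.8 · (171/140 − 1)
= 40.8 · 0.2214
= 9.03 L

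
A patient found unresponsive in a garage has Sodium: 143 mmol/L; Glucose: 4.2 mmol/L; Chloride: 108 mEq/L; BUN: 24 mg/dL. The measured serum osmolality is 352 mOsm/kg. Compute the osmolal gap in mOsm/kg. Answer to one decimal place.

Calculated osmolality = 2·Na + glucose + BUN/2.8
= 2·143 + 4.2 + 24/2.8
= 286 + 4.20 + 8.57
= 298.77 mOsm/kg ≈ 298.8 mOsm/kg
Osmolar gap = measured − calculated = 352 − 298.8 = 53.2 mOsm/kg

53.2 mOsm/kg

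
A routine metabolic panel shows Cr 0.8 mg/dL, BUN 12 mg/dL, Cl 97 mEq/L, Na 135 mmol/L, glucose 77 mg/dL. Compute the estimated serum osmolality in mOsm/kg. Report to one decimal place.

Calculated osmolality = 2·Na + glucose/18 + BUN/2.8
= 2·135 + 77/18 + 12/2.8
= 270 + 4.28 + 4.29
= 278.57 mOsm/kg

278.6 mOsm/kg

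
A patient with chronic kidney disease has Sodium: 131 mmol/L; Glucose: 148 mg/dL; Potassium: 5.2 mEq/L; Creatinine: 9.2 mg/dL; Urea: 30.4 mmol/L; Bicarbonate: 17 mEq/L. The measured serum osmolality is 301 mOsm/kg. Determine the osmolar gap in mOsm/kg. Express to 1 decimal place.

0.4 mOsm/kg

Calculated osmolality = 2·Na + glucose/18 + urea
= 2·131 + 148/18 + 30.4
= 262 + 8.22 + 30.40
= 300.62 mOsm/kg ≈ 300.6 mOsm/kg
Osmolar gap = measured − calculated = 301 − 300.6 = 0.4 mOsm/kg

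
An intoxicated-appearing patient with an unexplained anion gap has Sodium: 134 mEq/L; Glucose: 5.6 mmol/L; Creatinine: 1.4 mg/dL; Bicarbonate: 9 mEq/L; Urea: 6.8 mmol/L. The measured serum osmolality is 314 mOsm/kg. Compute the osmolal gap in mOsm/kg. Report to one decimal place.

33.6 mOsm/kg

Calculated osmolality = 2·Na + glucose + urea
= 2·134 + 5.6 + 6.8
= 268 + 5.60 + 6.80
= 280.4 mOsm/kg ≈ 280.4 mOsm/kg
Osmolar gap = measured − calculated = 314 − 280.4 = 33.6 mOsm/kg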